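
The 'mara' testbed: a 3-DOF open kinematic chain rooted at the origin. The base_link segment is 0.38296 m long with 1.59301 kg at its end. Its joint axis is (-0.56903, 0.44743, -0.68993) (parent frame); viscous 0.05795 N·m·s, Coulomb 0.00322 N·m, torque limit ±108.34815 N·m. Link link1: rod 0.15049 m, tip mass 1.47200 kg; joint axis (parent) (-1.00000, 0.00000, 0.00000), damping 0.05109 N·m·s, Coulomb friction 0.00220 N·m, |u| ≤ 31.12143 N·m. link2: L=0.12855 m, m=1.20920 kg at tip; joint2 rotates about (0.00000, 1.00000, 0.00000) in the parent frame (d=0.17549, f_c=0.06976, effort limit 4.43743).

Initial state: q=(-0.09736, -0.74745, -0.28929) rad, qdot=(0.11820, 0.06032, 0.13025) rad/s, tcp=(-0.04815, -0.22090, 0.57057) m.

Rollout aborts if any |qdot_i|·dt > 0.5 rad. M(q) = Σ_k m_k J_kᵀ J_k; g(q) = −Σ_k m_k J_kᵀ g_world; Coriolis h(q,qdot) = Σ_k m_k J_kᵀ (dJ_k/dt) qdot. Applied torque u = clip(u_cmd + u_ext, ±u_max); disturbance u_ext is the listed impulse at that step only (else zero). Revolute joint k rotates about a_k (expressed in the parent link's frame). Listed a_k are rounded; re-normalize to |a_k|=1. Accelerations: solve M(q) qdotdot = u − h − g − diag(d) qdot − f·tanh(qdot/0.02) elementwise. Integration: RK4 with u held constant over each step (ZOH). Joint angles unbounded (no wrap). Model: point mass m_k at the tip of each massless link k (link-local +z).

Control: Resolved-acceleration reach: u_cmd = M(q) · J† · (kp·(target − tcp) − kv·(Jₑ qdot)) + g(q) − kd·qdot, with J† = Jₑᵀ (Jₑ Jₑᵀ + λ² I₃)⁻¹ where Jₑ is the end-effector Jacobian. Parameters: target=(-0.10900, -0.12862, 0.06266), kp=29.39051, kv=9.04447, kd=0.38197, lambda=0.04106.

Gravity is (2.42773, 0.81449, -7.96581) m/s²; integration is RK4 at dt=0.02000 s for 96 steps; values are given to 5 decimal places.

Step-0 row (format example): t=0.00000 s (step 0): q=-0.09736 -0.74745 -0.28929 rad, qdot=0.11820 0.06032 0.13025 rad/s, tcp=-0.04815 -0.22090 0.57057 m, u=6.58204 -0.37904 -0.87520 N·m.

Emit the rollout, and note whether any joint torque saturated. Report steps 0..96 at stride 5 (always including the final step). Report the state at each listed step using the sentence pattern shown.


t=0.10000 s (step 5): q=0.07070 -1.03731 -0.37790 rad, qdot=2.36952 -4.23224 -0.47171 rad/s, tcp=-0.04158 -0.20914 0.53055 m, u=-0.97999 2.26887 -0.51664 N·m.
t=0.20000 s (step 10): q=0.28730 -1.45620 -0.39192 rad, qdot=1.78602 -3.97188 -0.02729 rad/s, tcp=-0.03813 -0.18717 0.45682 m, u=-3.35740 3.33952 -0.39771 N·m.
t=0.30000 s (step 15): q=0.41129 -1.81799 -0.39331 rad, qdot=0.67821 -3.25399 -0.01704 rad/s, tcp=-0.04585 -0.16502 0.37653 m, u=-3.52416 4.44132 -0.35976 N·m.
t=0.40000 s (step 20): q=0.42581 -2.10552 -0.39588 rad, qdot=-0.35231 -2.50212 -0.03160 rad/s, tcp=-0.05325 -0.14874 0.30255 m, u=-3.01169 4.90260 -0.50966 N·m.
t=0.50000 s (step 25): q=0.35027 -2.32005 -0.40067 rad, qdot=-1.10711 -1.80268 -0.06444 rad/s, tcp=-0.05620 -0.13938 0.24212 m, u=-2.20523 4.63601 -0.69532 N·m.
t=0.60000 s (step 30): q=0.21555 -2.47058 -0.41022 rad, qdot=-1.53628 -1.23123 -0.12822 rad/s, tcp=-0.05600 -0.13612 0.19662 m, u=-1.18634 3.89127 -0.82763 N·m.
t=0.70000 s (step 35): q=0.05320 -2.57257 -0.42665 rad, qdot=-1.66997 -0.83430 -0.19840 rad/s, tcp=-0.05455 -0.13731 0.16314 m, u=-0.06927 2.97935 -0.89269 N·m.
t=0.80000 s (step 40): q=-0.11089 -2.64333 -0.44898 rad, qdot=-1.58634 -0.60076 -0.24370 rad/s, tcp=-0.05267 -0.14048 0.13789 m, u=0.96399 2.11835 -0.90906 N·m.
t=0.90000 s (step 45): q=-0.25978 -2.69692 -0.47414 rad, qdot=-1.38141 -0.48239 -0.25663 rad/s, tcp=-0.05084 -0.14329 0.11834 m, u=1.77822 1.40162 -0.89616 N·m.
t=1.00000 s (step 50): q=-0.38577 -2.74222 -0.49940 rad, qdot=-1.13908 -0.42803 -0.24781 rad/s, tcp=-0.04958 -0.14444 0.10320 m, u=2.34700 0.83582 -0.86768 N·m.
t=1.10000 s (step 55): q=-0.48806 -2.78367 -0.52323 rad, qdot=-0.91313 -0.40139 -0.22956 rad/s, tcp=-0.04934 -0.14374 0.09170 m, u=2.71858 0.39064 -0.83314 N·m.
t=1.20000 s (step 60): q=-0.56969 -2.82295 -0.54510 rad, qdot=-0.72730 -0.38272 -0.20913 rad/s, tcp=-0.05022 -0.14165 0.08315 m, u=2.96020 0.03120 -0.79851 N·m.
t=1.30000 s (step 65): q=-0.63496 -2.86038 -0.56496 rad, qdot=-0.58514 -0.36386 -0.18932 rad/s, tcp=-0.05209 -0.13875 0.07691 m, u=3.12671 -0.26918 -0.76657 N·m.
t=1.40000 s (step 70): q=-0.68796 -2.89581 -0.58290 rad, qdot=-0.48027 -0.34274 -0.17085 rad/s, tcp=-0.05465 -0.13557 0.07237 m, u=3.25339 -0.52761 -0.73789 N·m.
t=1.50000 s (step 75): q=-0.73195 -2.92901 -0.59908 rad, qdot=-0.40346 -0.31973 -0.15376 rad/s, tcp=-0.05765 -0.13243 0.06908 m, u=3.35959 -0.75412 -0.71198 N·m.
t=1.60000 s (step 80): q=-0.76930 -2.95986 -0.61362 rad, qdot=-0.34615 -0.29584 -0.13797 rad/s, tcp=-0.06085 -0.12953 0.06667 m, u=3.45461 -0.95442 -0.68816 N·m.
t=1.70000 s (step 85): q=-0.80161 -2.98830 -0.62664 rad, qdot=-0.30179 -0.27197 -0.12342 rad/s, tcp=-0.06410 -0.12697 0.06489 m, u=3.54222 -1.13197 -0.66586 N·m.
t=1.80000 s (step 90): q=-0.82994 -3.01438 -0.63827 rad, qdot=-0.26585 -0.24873 -0.11008 rad/s, tcp=-0.06729 -0.12477 0.06357 m, u=3.62360 -1.28913 -0.64480 N·m.
t=1.90000 s (step 95): q=-0.85497 -3.03817 -0.64863 rad, qdot=-0.23548 -0.22649 -0.09790 rad/s, tcp=-0.07035 -0.12291 0.06257 m, u=3.69892 -1.42785 -0.62486 N·m.
t=1.92000 s (step 96): q=-0.85963 -3.04266 -0.65055 rad, qdot=-0.22991 -0.22218 -0.09560 rad/s, tcp=-0.07094 -0.12258 0.06241 m.
any joint saturated: no


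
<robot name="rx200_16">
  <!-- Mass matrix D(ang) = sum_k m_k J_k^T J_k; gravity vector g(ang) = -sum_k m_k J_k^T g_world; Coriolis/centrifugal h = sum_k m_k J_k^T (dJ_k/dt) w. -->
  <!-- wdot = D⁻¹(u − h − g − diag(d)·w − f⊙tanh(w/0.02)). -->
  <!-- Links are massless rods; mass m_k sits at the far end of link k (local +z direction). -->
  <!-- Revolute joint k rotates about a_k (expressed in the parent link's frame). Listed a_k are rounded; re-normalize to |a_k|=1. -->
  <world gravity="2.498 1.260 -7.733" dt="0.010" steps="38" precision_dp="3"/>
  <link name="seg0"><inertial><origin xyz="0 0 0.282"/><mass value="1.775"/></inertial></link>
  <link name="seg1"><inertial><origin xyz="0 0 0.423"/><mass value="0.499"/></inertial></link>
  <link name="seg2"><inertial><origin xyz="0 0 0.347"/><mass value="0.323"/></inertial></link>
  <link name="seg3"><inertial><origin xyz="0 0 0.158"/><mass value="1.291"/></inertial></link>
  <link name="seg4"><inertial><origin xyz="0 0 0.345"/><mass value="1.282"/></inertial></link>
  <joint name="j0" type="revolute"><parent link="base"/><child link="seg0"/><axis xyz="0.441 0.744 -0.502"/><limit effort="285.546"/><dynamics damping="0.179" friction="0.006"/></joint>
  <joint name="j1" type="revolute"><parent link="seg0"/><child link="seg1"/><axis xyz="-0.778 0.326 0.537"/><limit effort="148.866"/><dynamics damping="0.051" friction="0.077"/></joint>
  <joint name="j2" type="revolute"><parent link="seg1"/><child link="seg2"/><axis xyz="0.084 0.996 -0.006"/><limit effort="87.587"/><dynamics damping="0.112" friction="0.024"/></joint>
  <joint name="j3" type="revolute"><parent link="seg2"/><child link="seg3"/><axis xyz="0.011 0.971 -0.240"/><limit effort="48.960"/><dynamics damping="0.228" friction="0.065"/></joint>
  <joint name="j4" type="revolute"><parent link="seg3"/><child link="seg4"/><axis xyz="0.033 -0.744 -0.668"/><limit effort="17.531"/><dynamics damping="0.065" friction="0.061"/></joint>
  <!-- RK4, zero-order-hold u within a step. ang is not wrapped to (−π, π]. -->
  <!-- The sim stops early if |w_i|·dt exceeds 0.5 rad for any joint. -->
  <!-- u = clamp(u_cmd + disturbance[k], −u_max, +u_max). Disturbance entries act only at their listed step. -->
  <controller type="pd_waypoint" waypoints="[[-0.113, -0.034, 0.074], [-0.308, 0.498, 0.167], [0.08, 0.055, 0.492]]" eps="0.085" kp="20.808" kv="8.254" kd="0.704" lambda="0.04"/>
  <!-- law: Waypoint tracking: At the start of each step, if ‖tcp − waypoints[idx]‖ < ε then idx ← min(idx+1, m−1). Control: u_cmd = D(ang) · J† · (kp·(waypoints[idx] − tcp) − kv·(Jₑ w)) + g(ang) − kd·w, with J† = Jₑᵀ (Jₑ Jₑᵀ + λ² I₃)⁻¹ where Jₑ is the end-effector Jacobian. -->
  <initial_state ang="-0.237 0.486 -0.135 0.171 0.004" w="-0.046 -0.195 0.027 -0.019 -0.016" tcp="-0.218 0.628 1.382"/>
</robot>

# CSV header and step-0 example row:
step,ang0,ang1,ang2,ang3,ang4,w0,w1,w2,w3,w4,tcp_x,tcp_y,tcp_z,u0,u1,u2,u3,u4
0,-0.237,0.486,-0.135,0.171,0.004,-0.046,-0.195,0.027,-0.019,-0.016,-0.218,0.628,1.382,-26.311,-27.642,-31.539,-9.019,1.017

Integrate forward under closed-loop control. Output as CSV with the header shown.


step,ang0,ang1,ang2,ang3,ang4,w0,w1,w2,w3,w4,tcp_x,tcp_y,tcp_z,u0,u1,u2,u3,u4
1,-0.235,0.487,-0.147,0.181,-0.003,0.524,0.306,-2.413,1.660,-1.630,-0.219,0.626,1.382,-28.886,-28.371,-30.476,-10.296,2.122
2,-0.228,0.491,-0.177,0.196,-0.031,0.805,0.530,-3.563,1.521,-3.964,-0.219,0.624,1.381,-32.195,-29.027,-30.821,-10.226,3.594
3,-0.219,0.497,-0.220,0.226,-0.063,0.889,0.606,-4.828,3.887,-2.789,-0.221,0.621,1.380,-35.004,-27.492,-29.512,-11.292,2.424
4,-0.211,0.502,-0.266,0.248,-0.114,0.857,0.469,-4.443,1.068,-7.009,-0.222,0.618,1.377,-34.858,-27.291,-29.033,-8.699,5.117
5,-0.203,0.506,-0.318,0.290,-0.152,0.655,0.405,-5.770,6.455,-1.454,-0.225,0.613,1.373,-35.199,-22.184,-24.706,-11.003,0.680
6,-0.197,0.508,-0.367,0.317,-0.213,0.548,-0.008,-4.142,-0.062,-9.607,-0.228,0.608,1.369,-32.110,-23.725,-24.823,-5.790,6.262
7,-0.193,0.508,-0.417,0.360,-0.259,0.178,-0.006,-5.672,7.648,-0.663,-0.232,0.602,1.363,-32.077,-16.406,-19.193,-9.544,-0.659
8,-0.192,0.506,-0.464,0.400,-0.311,0.081,-0.543,-3.926,0.978,-9.070,-0.236,0.595,1.357,-27.679,-18.793,-19.267,-4.211,5.229
9,-0.193,0.500,-0.508,0.437,-0.368,-0.285,-0.557,-4.722,6.025,-2.899,-0.241,0.587,1.350,-26.828,-13.125,-14.850,-6.459,0.370
10,-0.197,0.493,-0.550,0.483,-0.416,-0.452,-0.957,-3.830,3.405,-6.328,-0.246,0.579,1.342,-23.012,-13.326,-13.468,-3.810,2.698
11,-0.203,0.482,-0.588,0.524,-0.471,-0.715,-1.105,-3.753,4.604,-4.800,-0.251,0.570,1.334,-20.755,-10.750,-10.794,-3.751,1.361
12,-0.211,0.470,-0.624,0.568,-0.520,-0.924,-1.332,-3.360,4.343,-5.139,-0.257,0.561,1.324,-17.777,-9.544,-8.794,-2.807,1.475
13,-0.221,0.456,-0.656,0.612,-0.571,-1.132,-1.506,-3.044,4.448,-4.949,-0.263,0.551,1.314,-14.997,-8.201,-6.815,-2.193,1.232
14,-0.233,0.440,-0.685,0.657,-0.620,-1.324,-1.661,-2.713,4.477,-4.826,-0.269,0.541,1.303,-12.191,-7.090,-5.014,-1.609,1.083
15,-0.248,0.423,-0.710,0.702,-0.667,-1.502,-1.790,-2.385,4.500,-4.676,-0.275,0.531,1.292,-9.418,-6.136,-3.370,-1.100,0.956
16,-0.263,0.404,-0.732,0.747,-0.713,-1.665,-1.896,-2.059,4.512,-4.509,-0.281,0.521,1.280,-6.691,-5.332,-1.881,-0.660,0.856
17,-0.281,0.385,-0.751,0.792,-0.757,-1.814,-1.978,-1.739,4.514,-4.328,-0.287,0.510,1.267,-4.026,-4.663,-0.544,-0.287,0.780
18,-0.300,0.365,-0.767,0.837,-0.800,-1.949,-2.038,-1.425,4.506,-4.135,-0.293,0.500,1.254,-1.441,-4.117,0.646,0.023,0.729
19,-0.320,0.344,-0.780,0.882,-0.840,-2.069,-2.079,-1.119,4.488,-3.932,-0.300,0.489,1.240,1.051,-3.682,1.695,0.272,0.701
20,-0.341,0.323,-0.789,0.927,-0.878,-2.175,-2.101,-0.823,4.460,-3.722,-0.306,0.478,1.226,3.436,-3.345,2.610,0.464,0.694
21,-0.363,0.302,-0.796,0.971,-0.914,-2.265,-2.107,-0.540,4.422,-3.508,-0.312,0.467,1.211,5.700,-3.094,3.398,0.601,0.708
22,-0.386,0.281,-0.800,1.015,-0.948,-2.341,-2.098,-0.270,4.374,-3.293,-0.317,0.457,1.196,7.833,-2.918,4.067,0.687,0.742
23,-0.410,0.260,-0.802,1.059,-0.980,-2.402,-2.077,-0.016,4.317,-3.081,-0.323,0.446,1.180,9.827,-2.806,4.628,0.725,0.793
24,-0.434,0.240,-0.801,1.101,-1.010,-2.446,-2.044,0.215,4.254,-2.872,-0.328,0.435,1.164,11.682,-2.749,5.094,0.716,0.860
25,-0.459,0.220,-0.797,1.144,-1.038,-2.476,-2.001,0.425,4.182,-2.673,-0.333,0.425,1.147,13.386,-2.738,5.468,0.665,0.943
26,-0.484,0.200,-0.792,1.185,-1.064,-2.492,-1.952,0.616,4.104,-2.484,-0.338,0.415,1.130,14.936,-2.763,5.759,0.574,1.041
27,-0.508,0.180,-0.785,1.226,-1.088,-2.494,-1.896,0.784,4.021,-2.308,-0.343,0.405,1.113,16.332,-2.817,5.974,0.446,1.150
28,-0.533,0.162,-0.777,1.265,-1.110,-2.484,-1.836,0.930,3.935,-2.144,-0.348,0.395,1.095,17.578,-2.891,6.124,0.284,1.269
29,-0.558,0.144,-0.767,1.304,-1.131,-2.461,-1.773,1.054,3.847,-1.995,-0.352,0.385,1.078,18.676,-2.978,6.215,0.091,1.395
30,-0.583,0.126,-0.756,1.342,-1.150,-2.427,-1.707,1.156,3.760,-1.859,-0.356,0.376,1.060,19.633,-3.073,6.255,-0.129,1.527
31,-0.607,0.110,-0.744,1.379,-1.168,-2.383,-1.639,1.237,3.674,-1.738,-0.359,0.366,1.042,20.456,-3.169,6.252,-0.374,1.662
32,-0.630,0.094,-0.731,1.416,-1.185,-2.330,-1.570,1.299,3.591,-1.629,-0.363,0.357,1.023,21.152,-3.261,6.211,-0.639,1.799
33,-0.653,0.078,-0.718,1.451,-1.201,-2.269,-1.500,1.343,3.511,-1.534,-0.366,0.348,1.005,21.731,-3.346,6.138,-0.922,1.934
34,-0.675,0.064,-0.704,1.486,-1.215,-2.202,-1.431,1.372,3.437,-1.449,-0.368,0.340,0.987,22.202,-3.420,6.038,-1.218,2.066
35,-0.697,0.050,-0.691,1.520,-1.230,-2.129,-1.362,1.389,3.367,-1.374,-0.371,0.331,0.968,22.575,-3.480,5.916,-1.525,2.192
36,-0.718,0.036,-0.677,1.553,-1.243,-2.051,-1.294,1.394,3.302,-1.308,-0.373,0.323,0.950,22.859,-3.524,5.776,-1.838,2.313
37,-0.738,0.024,-0.663,1.586,-1.256,-1.970,-1.227,1.392,3.242,-1.248,-0.375,0.314,0.932,23.066,-3.551,5.622,-2.155,2.424
38,-0.757,0.012,-0.649,1.618,-1.268,-1.887,-1.162,1.384,3.186,-1.195,-0.376,0.306,0.914,,,,,


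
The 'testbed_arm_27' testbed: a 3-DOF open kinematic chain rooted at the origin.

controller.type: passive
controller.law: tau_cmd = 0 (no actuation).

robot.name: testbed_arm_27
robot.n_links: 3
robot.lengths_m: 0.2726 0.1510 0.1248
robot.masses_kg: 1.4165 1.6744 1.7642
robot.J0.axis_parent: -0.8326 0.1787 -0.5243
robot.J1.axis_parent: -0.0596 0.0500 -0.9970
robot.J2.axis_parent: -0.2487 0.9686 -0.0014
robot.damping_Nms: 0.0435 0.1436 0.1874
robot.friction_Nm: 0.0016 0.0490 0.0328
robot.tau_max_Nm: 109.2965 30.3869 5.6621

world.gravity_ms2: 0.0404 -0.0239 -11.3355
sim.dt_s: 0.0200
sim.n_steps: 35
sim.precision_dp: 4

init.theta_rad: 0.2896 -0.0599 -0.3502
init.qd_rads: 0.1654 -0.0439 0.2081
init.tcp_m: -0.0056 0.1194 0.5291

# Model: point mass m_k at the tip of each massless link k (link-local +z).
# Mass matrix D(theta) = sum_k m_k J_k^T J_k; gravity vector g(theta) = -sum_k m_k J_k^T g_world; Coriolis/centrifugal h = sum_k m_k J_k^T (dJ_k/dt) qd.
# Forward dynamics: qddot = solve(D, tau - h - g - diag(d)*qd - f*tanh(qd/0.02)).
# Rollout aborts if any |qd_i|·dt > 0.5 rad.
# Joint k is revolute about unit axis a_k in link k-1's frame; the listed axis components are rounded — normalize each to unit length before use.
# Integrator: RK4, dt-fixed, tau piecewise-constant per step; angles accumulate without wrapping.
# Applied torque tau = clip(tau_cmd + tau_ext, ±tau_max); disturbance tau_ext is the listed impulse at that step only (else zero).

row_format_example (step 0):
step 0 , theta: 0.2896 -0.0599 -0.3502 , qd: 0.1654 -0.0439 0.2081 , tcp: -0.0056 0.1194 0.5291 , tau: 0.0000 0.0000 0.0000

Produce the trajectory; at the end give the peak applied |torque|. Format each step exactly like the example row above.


step 1 , theta: 0.2949 -0.0630 -0.3534 , qd: 0.3552 -0.1884 -0.4988 , tcp: -0.0052 0.1215 0.5285 , tau: 0.0000 0.0000 0.0000
step 2 , theta: 0.3038 -0.0675 -0.3696 , qd: 0.5353 -0.2459 -1.1167 , tcp: -0.0057 0.1247 0.5272 , tau: 0.0000 0.0000 0.0000
step 3 , theta: 0.3163 -0.0729 -0.3977 , qd: 0.7151 -0.2901 -1.6871 , tcp: -0.0070 0.1291 0.5250 , tau: 0.0000 0.0000 0.0000
step 4 , theta: 0.3324 -0.0792 -0.4370 , qd: 0.8987 -0.3351 -2.2348 , tcp: -0.0090 0.1347 0.5220 , tau: 0.0000 0.0000 0.0000
step 5 , theta: 0.3523 -0.0863 -0.4871 , qd: 1.0884 -0.3780 -2.7779 , tcp: -0.0115 0.1414 0.5178 , tau: 0.0000 0.0000 0.0000
step 6 , theta: 0.3760 -0.0942 -0.5481 , qd: 1.2855 -0.4106 -3.3280 , tcp: -0.0144 0.1492 0.5124 , tau: 0.0000 0.0000 0.0000
step 7 , theta: 0.4038 -0.1026 -0.6203 , qd: 1.4902 -0.4219 -3.8898 , tcp: -0.0175 0.1581 0.5054 , tau: 0.0000 0.0000 0.0000
step 8 , theta: 0.4357 -0.1109 -0.7038 , qd: 1.7019 -0.3989 -4.4603 , tcp: -0.0207 0.1680 0.4966 , tau: 0.0000 0.0000 0.0000
step 9 , theta: 0.4719 -0.1183 -0.7987 , qd: 1.9188 -0.3278 -5.0291 , tcp: -0.0236 0.1789 0.4856 , tau: 0.0000 0.0000 0.0000
step 10 , theta: 0.5125 -0.1236 -0.9048 , qd: 2.1390 -0.1944 -5.5778 , tcp: -0.0261 0.1906 0.4721 , tau: 0.0000 0.0000 0.0000
step 11 , theta: 0.5574 -0.1255 -1.0215 , qd: 2.3637 -0.0066 -6.0835 , tcp: -0.0276 0.2031 0.4558 , tau: 0.0000 0.0000 0.0000
step 12 , theta: 0.6071 -0.1240 -1.1477 , qd: 2.6060 0.1703 -6.5230 , tcp: -0.0277 0.2162 0.4364 , tau: 0.0000 0.0000 0.0000
step 13 , theta: 0.6617 -0.1177 -1.2817 , qd: 2.8502 0.4782 -6.8484 , tcp: -0.0257 0.2297 0.4138 , tau: 0.0000 0.0000 0.0000
step 14 , theta: 0.7212 -0.1040 -1.4206 , qd: 3.1037 0.9170 -7.0146 , tcp: -0.0212 0.2435 0.3881 , tau: 0.0000 0.0000 0.0000
step 15 , theta: 0.7860 -0.0803 -1.5608 , qd: 3.3807 1.4732 -6.9650 , tcp: -0.0135 0.2576 0.3594 , tau: 0.0000 0.0000 0.0000
step 16 , theta: 0.8567 -0.0444 -1.6973 , qd: 3.7007 2.1213 -6.6263 , tcp: -0.0023 0.2719 0.3279 , tau: 0.0000 0.0000 0.0000
step 17 , theta: 0.9345 0.0048 -1.8234 , qd: 4.0867 2.7960 -5.9121 , tcp: 0.0127 0.2863 0.2941 , tau: 0.0000 0.0000 0.0000
step 18 , theta: 1.0208 0.0667 -1.9307 , qd: 4.5597 3.3585 -4.7446 , tcp: 0.0315 0.3006 0.2582 , tau: 0.0000 0.0000 0.0000
step 19 , theta: 1.1175 0.1369 -2.0099 , qd: 5.1276 3.5856 -3.0975 , tcp: 0.0537 0.3147 0.2206 , tau: 0.0000 0.0000 0.0000
step 20 , theta: 1.2264 0.2062 -2.0518 , qd: 5.7744 3.2406 -1.0353 , tcp: 0.0790 0.3282 0.1812 , tau: 0.0000 0.0000 0.0000
step 21 , theta: 1.3487 0.2620 -2.0498 , qd: 6.4592 2.2299 1.2618 , tcp: 0.1069 0.3409 0.1398 , tau: 0.0000 0.0000 0.0000
step 22 , theta: 1.4847 0.2917 -2.0006 , qd: 7.1330 0.6722 3.6695 , tcp: 0.1373 0.3520 0.0960 , tau: 0.0000 0.0000 0.0000
step 23 , theta: 1.6335 0.2879 -1.9033 , qd: 7.7278 -1.0581 6.0507 , tcp: 0.1709 0.3603 0.0499 , tau: 0.0000 0.0000 0.0000
step 24 , theta: 1.7931 0.2492 -1.7597 , qd: 8.2049 -2.7893 8.2563 , tcp: 0.2090 0.3639 0.0019 , tau: 0.0000 0.0000 0.0000
step 25 , theta: 1.9604 0.1786 -1.5756 , qd: 8.4855 -4.1766 10.0842 , tcp: 0.2526 0.3595 -0.0469 , tau: 0.0000 0.0000 0.0000
step 26 , theta: 2.1306 0.0872 -1.3600 , qd: 8.4907 -4.8032 11.3821 , tcp: 0.3016 0.3427 -0.0951 , tau: 0.0000 0.0000 0.0000
step 27 , theta: 2.2981 -0.0060 -1.1238 , qd: 8.2220 -4.3200 12.1484 , tcp: 0.3533 0.3097 -0.1411 , tau: 0.0000 0.0000 0.0000
step 28 , theta: 2.4584 -0.0763 -0.8776 , qd: 7.7981 -2.4623 12.3665 , tcp: 0.4026 0.2582 -0.1832 , tau: 0.0000 0.0000 0.0000
step 29 , theta: 2.6104 -0.0931 -0.6356 , qd: 7.4471 0.9917 11.5827 , tcp: 0.4429 0.1892 -0.2188 , tau: 0.0000 0.0000 0.0000
step 30 , theta: 2.7592 -0.0336 -0.4271 , qd: 7.5296 4.6821 8.9439 , tcp: 0.4687 0.1070 -0.2451 , tau: 0.0000 0.0000 0.0000
step 31 , theta: 2.9156 0.0608 -0.2861 , qd: 8.1772 3.6119 5.1096 , tcp: 0.4779 0.0200 -0.2603 , tau: 0.0000 0.0000 0.0000
step 32 , theta: 3.0852 0.0975 -0.2199 , qd: 8.7536 -0.1773 1.5791 , tcp: 0.4722 -0.0657 -0.2664 , tau: 0.0000 0.0000 0.0000
step 33 , theta: 3.2609 0.1120 -0.2238 , qd: 9.1234 -4.2566 -1.6285 , tcp: 0.4536 -0.1479 -0.2656 , tau: 0.0000 0.0000 0.0000
step 34 , theta: 3.4379 0.1254 -0.2928 , qd: 9.2559 -6.8764 -5.1853 , tcp: 0.4233 -0.2247 -0.2584 , tau: 0.0000 0.0000 0.0000
step 35 , theta: 3.6151 0.0942 -0.4212 , qd: 8.7565 -1.9318 -7.2607 , tcp: 0.3826 -0.2919 -0.2451
max |tau| (N·m): 0.0000


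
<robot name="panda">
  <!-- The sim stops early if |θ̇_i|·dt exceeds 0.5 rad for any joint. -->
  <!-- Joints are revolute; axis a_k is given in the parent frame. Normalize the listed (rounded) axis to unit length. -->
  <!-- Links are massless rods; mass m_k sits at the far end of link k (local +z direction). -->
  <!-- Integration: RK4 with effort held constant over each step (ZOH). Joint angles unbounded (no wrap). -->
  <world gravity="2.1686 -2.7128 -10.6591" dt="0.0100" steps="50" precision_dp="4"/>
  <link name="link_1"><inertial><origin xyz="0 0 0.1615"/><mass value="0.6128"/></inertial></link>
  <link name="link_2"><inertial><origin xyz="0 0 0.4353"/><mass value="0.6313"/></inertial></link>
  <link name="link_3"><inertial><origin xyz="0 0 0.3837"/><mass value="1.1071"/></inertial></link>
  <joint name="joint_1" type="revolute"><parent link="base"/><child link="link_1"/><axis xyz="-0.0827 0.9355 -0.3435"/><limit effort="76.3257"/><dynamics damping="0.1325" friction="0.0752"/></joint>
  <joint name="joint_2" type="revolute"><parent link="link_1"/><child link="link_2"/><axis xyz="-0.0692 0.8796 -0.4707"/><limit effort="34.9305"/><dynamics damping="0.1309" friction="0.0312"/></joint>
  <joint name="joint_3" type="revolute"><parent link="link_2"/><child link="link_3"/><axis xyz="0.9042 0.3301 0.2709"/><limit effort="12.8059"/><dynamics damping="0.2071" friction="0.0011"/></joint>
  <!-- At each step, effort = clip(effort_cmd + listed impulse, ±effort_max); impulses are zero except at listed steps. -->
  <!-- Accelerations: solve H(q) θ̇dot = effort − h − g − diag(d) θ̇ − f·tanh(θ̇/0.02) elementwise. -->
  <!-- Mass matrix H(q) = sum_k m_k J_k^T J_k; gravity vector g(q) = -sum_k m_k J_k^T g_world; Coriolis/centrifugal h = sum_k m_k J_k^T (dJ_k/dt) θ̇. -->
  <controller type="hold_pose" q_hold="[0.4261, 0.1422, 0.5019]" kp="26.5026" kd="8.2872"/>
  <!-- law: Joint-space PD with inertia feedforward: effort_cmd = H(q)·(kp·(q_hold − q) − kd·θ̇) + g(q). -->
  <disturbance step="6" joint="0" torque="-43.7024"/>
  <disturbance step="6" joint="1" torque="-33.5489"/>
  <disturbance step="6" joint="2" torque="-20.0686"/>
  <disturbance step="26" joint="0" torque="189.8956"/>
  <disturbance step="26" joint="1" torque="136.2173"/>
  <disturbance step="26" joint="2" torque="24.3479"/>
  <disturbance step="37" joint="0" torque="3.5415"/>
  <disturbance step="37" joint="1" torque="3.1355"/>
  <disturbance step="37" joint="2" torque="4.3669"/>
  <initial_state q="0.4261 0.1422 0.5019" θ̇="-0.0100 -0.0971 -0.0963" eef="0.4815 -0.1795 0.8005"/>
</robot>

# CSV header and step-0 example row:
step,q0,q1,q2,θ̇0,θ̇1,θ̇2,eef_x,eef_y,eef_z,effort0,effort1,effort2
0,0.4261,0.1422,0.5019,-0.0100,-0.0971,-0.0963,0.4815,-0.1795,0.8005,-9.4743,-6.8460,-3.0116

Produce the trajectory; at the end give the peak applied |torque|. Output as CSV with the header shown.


step,q0,q1,q2,θ̇0,θ̇1,θ̇2,eef_x,eef_y,eef_z,effort0,effort1,effort2
1,0.4260,0.1413,0.5010,-0.0148,-0.0804,-0.0888,0.4810,-0.1791,0.8011,-9.5093,-6.8722,-3.0232
2,0.4258,0.1406,0.5001,-0.0153,-0.0704,-0.0809,0.4805,-0.1787,0.8016,-9.5437,-6.8978,-3.0343
3,0.4256,0.1399,0.4993,-0.0150,-0.0620,-0.0734,0.4801,-0.1784,0.8020,-9.5773,-6.9226,-3.0449
4,0.4255,0.1394,0.4987,-0.0146,-0.0543,-0.0664,0.4797,-0.1781,0.8024,-9.6098,-6.9467,-3.0551
5,0.4254,0.1388,0.4980,-0.0140,-0.0472,-0.0598,0.4793,-0.1778,0.8028,-9.6414,-6.9702,-3.0648
6,0.4252,0.1384,0.4975,-0.0135,-0.0407,-0.0536,0.4790,-0.1776,0.8031,-53.3743,-34.9305,-12.8059
7,0.4059,0.1625,0.4916,-3.6899,4.6346,-1.0998,0.4776,-0.1765,0.8043,-6.0075,-4.6659,-2.2510
8,0.3750,0.2006,0.4818,-2.5643,3.0818,-0.8631,0.4750,-0.1748,0.8063,-6.1996,-4.8161,-2.2871
9,0.3535,0.2257,0.4742,-1.7781,2.0114,-0.6615,0.4725,-0.1732,0.8082,-6.3840,-4.9565,-2.3256
10,0.3387,0.2419,0.4685,-1.2218,1.2673,-0.5005,0.4702,-0.1719,0.8100,-6.5610,-5.0881,-2.3646
11,0.3286,0.2518,0.4641,-0.8233,0.7461,-0.3753,0.4681,-0.1707,0.8117,-6.7314,-5.2120,-2.4031
12,0.3218,0.2573,0.4609,-0.5346,0.3793,-0.2789,0.4662,-0.1697,0.8132,-6.8955,-5.3290,-2.4408
13,0.3176,0.2597,0.4585,-0.3237,0.1207,-0.2047,0.4644,-0.1689,0.8146,-7.0539,-5.4400,-2.4776
14,0.3152,0.2600,0.4567,-0.1803,-0.0441,-0.1508,0.4629,-0.1681,0.8158,-7.2069,-5.5470,-2.5134
15,0.3137,0.2592,0.4554,-0.1089,-0.1089,-0.1184,0.4615,-0.1674,0.8169,-7.3549,-5.6538,-2.5480
16,0.3129,0.2579,0.4543,-0.0546,-0.1517,-0.0919,0.4602,-0.1669,0.8179,-7.4982,-5.7566,-2.5814
17,0.3126,0.2563,0.4535,-0.0173,-0.1727,-0.0709,0.4592,-0.1664,0.8188,-7.6361,-5.8556,-2.6136
18,0.3125,0.2546,0.4529,-0.0086,-0.1557,-0.0583,0.4583,-0.1660,0.8195,-7.7665,-5.9511,-2.6444
19,0.3124,0.2531,0.4523,-0.0054,-0.1330,-0.0478,0.4575,-0.1656,0.8201,-7.8916,-6.0436,-2.6740
20,0.3124,0.2519,0.4519,-0.0034,-0.1105,-0.0383,0.4568,-0.1653,0.8206,-8.0122,-6.1329,-2.7022
21,0.3124,0.2509,0.4516,-0.0020,-0.0891,-0.0296,0.4563,-0.1651,0.8210,-8.1283,-6.2191,-2.7290
22,0.3123,0.2501,0.4513,-0.0009,-0.0689,-0.0215,0.4559,-0.1649,0.8213,-8.2400,-6.3024,-2.7546
23,0.3123,0.2495,0.4511,0.0001,-0.0501,-0.0141,0.4556,-0.1648,0.8216,-8.3474,-6.3826,-2.7789
24,0.3123,0.2491,0.4510,0.0015,-0.0335,-0.0072,0.4554,-0.1647,0.8217,-8.4505,-6.4598,-2.8019
25,0.3123,0.2489,0.4510,0.0055,-0.0221,-0.0002,0.4553,-0.1647,0.8218,-8.5493,-6.5336,-2.8237
26,0.3124,0.2488,0.4510,0.0158,-0.0211,0.0081,0.4553,-0.1647,0.8218,76.3257,34.9305,12.8059
27,0.4022,0.1266,0.4734,17.5277,-23.7872,3.7202,0.4570,-0.1666,0.8214,-15.8927,-10.0484,-4.2462
28,0.5521,-0.0748,0.4960,12.5501,-16.6448,1.1210,0.4599,-0.1694,0.8190,-15.6351,-9.7113,-4.3910
29,0.6571,-0.2120,0.5010,8.7220,-11.1836,0.0825,0.4625,-0.1713,0.8159,-15.3715,-9.4266,-4.4939
30,0.7305,-0.3044,0.4999,6.1364,-7.5736,-0.2289,0.4652,-0.1728,0.8126,-15.1121,-9.1982,-4.5487
31,0.7825,-0.3674,0.4973,4.3834,-5.1858,-0.2700,0.4679,-0.1740,0.8095,-14.8656,-9.0128,-4.5664
32,0.8199,-0.4106,0.4948,3.1547,-3.5521,-0.2225,0.4706,-0.1752,0.8066,-14.6362,-8.8591,-4.5578
33,0.8468,-0.4400,0.4929,2.2649,-2.3955,-0.1547,0.4733,-0.1761,0.8040,-14.4245,-8.7289,-4.5311
34,0.8660,-0.4596,0.4917,1.6037,-1.5540,-0.0913,0.4760,-0.1770,0.8016,-14.2291,-8.6164,-4.4921
35,0.8794,-0.4719,0.4910,1.1028,-0.9295,-0.0405,0.4786,-0.1777,0.7995,-14.0484,-8.5173,-4.4446
36,0.8884,-0.4787,0.4908,0.7181,-0.4595,-0.0035,0.4811,-0.1784,0.7976,-13.8803,-8.4285,-4.3917
37,0.8941,-0.4815,0.4909,0.4197,-0.1029,0.0210,0.4835,-0.1789,0.7959,-10.1814,-5.2121,0.0315
38,0.8939,-0.4770,0.4933,-0.4086,0.9424,0.4493,0.4859,-0.1797,0.7942,-13.8870,-8.5394,-4.6416
39,0.8902,-0.4682,0.4974,-0.3464,0.8316,0.3711,0.4883,-0.1809,0.7924,-13.7539,-8.4604,-4.5598
40,0.8870,-0.4603,0.5008,-0.2983,0.7395,0.3035,0.4904,-0.1818,0.7907,-13.6214,-8.3806,-4.4828
41,0.8842,-0.4533,0.5035,-0.2616,0.6629,0.2448,0.4923,-0.1826,0.7893,-13.4902,-8.3007,-4.4103
42,0.8817,-0.4470,0.5057,-0.2341,0.5990,0.1937,0.4941,-0.1832,0.7881,-13.3609,-8.2213,-4.3420
43,0.8795,-0.4413,0.5074,-0.2139,0.5456,0.1492,0.4956,-0.1838,0.7870,-13.2339,-8.1429,-4.2775
44,0.8774,-0.4361,0.5087,-0.1994,0.5008,0.1103,0.4971,-0.1841,0.7860,-13.1097,-8.0657,-4.2166
45,0.8755,-0.4313,0.5096,-0.1894,0.4629,0.0763,0.4983,-0.1844,0.7853,-12.9886,-7.9901,-4.1591
46,0.8736,-0.4268,0.5103,-0.1829,0.4306,0.0465,0.4994,-0.1846,0.7846,-12.8706,-7.9162,-4.1047
47,0.8718,-0.4227,0.5106,-0.1789,0.4030,0.0205,0.5004,-0.1847,0.7841,-12.7561,-7.8442,-4.0533
48,0.8701,-0.4188,0.5107,-0.1770,0.3791,-0.0022,0.5012,-0.1847,0.7837,-12.6451,-7.7742,-4.0048
49,0.8683,-0.4151,0.5106,-0.1766,0.3584,-0.0219,0.5019,-0.1846,0.7833,-12.5376,-7.7064,-3.9590
50,0.8665,-0.4116,0.5103,-0.1773,0.3403,-0.0390,0.5026,-0.1845,0.7831,,,
# max |effort| (N·m): 76.3257


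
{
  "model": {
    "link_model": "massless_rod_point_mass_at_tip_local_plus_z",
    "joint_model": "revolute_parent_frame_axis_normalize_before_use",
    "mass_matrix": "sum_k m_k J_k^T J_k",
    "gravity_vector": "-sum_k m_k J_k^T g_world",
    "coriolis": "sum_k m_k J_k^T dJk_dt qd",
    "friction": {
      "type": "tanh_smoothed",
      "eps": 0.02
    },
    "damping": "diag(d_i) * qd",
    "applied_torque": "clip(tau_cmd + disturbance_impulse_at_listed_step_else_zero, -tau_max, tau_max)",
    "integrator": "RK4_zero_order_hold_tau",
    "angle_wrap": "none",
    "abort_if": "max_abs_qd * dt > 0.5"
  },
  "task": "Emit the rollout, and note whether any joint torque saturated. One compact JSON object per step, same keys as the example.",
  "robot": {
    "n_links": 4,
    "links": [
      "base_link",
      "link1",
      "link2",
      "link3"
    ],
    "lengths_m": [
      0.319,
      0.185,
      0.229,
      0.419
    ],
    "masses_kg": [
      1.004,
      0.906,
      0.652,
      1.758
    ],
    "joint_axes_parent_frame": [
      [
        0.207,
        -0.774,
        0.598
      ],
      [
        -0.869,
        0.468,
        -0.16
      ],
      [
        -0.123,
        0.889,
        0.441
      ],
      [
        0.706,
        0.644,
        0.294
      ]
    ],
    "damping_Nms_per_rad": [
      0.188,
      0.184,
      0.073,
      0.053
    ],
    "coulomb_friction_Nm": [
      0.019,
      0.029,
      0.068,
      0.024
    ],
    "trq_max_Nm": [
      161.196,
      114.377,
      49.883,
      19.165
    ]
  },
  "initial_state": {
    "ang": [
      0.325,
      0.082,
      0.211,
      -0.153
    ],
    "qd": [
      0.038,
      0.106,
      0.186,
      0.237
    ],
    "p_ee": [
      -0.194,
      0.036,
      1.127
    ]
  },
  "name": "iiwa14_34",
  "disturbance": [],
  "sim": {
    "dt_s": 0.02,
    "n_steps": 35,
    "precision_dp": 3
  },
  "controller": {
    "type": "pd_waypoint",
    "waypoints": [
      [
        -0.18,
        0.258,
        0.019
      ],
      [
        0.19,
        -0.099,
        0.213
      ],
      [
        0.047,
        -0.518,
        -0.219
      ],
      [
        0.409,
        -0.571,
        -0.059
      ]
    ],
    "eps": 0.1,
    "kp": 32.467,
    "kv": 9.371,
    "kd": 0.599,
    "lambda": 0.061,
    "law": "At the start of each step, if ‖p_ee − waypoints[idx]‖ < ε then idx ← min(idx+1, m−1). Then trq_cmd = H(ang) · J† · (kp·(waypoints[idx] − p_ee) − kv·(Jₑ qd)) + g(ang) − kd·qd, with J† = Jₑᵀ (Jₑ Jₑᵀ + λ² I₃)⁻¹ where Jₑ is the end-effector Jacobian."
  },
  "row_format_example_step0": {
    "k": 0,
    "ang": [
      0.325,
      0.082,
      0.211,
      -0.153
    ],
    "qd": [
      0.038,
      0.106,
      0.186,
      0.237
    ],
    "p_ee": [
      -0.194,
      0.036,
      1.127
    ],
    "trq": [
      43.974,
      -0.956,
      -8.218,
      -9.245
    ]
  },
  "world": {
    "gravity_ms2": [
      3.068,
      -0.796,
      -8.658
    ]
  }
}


{"k":1,"ang":[0.348,0.083,0.256,-0.155],"qd":[2.223,0.045,4.139,-0.255],"p_ee":[-0.192,0.039,1.125],"trq":[44.389,-2.812,-9.766,-7.32]}
{"k":2,"ang":[0.412,0.093,0.353,-0.138],"qd":[4.126,0.998,5.317,2.088],"p_ee":[-0.192,0.044,1.118],"trq":[44.897,-3.601,-8.662,-7.125]}
{"k":3,"ang":[0.511,0.121,0.464,-0.069],"qd":[5.731,1.899,5.48,5.008],"p_ee":[-0.194,0.051,1.104],"trq":[35.047,-2.335,-5.579,-6.666]}
{"k":4,"ang":[0.634,0.163,0.571,0.049],"qd":[6.503,2.304,4.968,6.844],"p_ee":[-0.198,0.058,1.08],"trq":[18.258,-0.224,-2.016,-5.354]}
{"k":5,"ang":[0.764,0.206,0.667,0.186],"qd":[6.461,2.043,4.656,6.854],"p_ee":[-0.205,0.066,1.044],"trq":[4.273,1.036,-0.158,-3.663]}
{"k":6,"ang":[0.889,0.242,0.758,0.316],"qd":[6.082,1.668,4.43,6.175],"p_ee":[-0.213,0.074,0.999],"trq":[-4.699,1.281,0.032,-2.571]}
{"k":7,"ang":[1.006,0.273,0.844,0.432],"qd":[5.636,1.406,4.223,5.379],"p_ee":[-0.222,0.083,0.95],"trq":[-10.135,1.006,-0.8,-2.174]}
{"k":8,"ang":[1.114,0.3,0.926,0.531],"qd":[5.205,1.245,4.071,4.576],"p_ee":[-0.231,0.093,0.897],"trq":[-13.366,0.567,-2.177,-2.231]}
{"k":9,"ang":[1.214,0.324,1.007,0.615],"qd":[4.809,1.14,3.983,3.791],"p_ee":[-0.24,0.102,0.844],"trq":[-15.201,0.133,-3.786,-2.525]}
{"k":10,"ang":[1.306,0.346,1.085,0.683],"qd":[4.447,1.053,3.948,3.041],"p_ee":[-0.247,0.111,0.79],"trq":[-16.124,-0.233,-5.435,-2.912]}
{"k":11,"ang":[1.392,0.366,1.164,0.737],"qd":[4.109,0.955,3.943,2.35],"p_ee":[-0.253,0.12,0.738],"trq":[-16.444,-0.519,-7.011,-3.312]}
{"k":12,"ang":[1.471,0.385,1.242,0.778],"qd":[3.787,0.832,3.94,1.743],"p_ee":[-0.258,0.129,0.686],"trq":[-16.375,-0.731,-8.453,-3.687]}
{"k":13,"ang":[1.544,0.4,1.321,0.807],"qd":[3.473,0.683,3.916,1.237],"p_ee":[-0.261,0.138,0.637],"trq":[-16.072,-0.886,-9.734,-4.025]}
{"k":14,"ang":[1.61,0.413,1.398,0.828],"qd":[3.165,0.518,3.859,0.836],"p_ee":[-0.263,0.146,0.589],"trq":[-15.649,-0.997,-10.844,-4.323]}
{"k":15,"ang":[1.67,0.422,1.474,0.841],"qd":[2.864,0.354,3.764,0.531],"p_ee":[-0.263,0.153,0.544],"trq":[-15.181,-1.074,-11.787,-4.579]}
{"k":16,"ang":[1.725,0.428,1.548,0.85],"qd":[2.573,0.202,3.634,0.305],"p_ee":[-0.262,0.16,0.501],"trq":[-14.711,-1.128,-12.57,-4.791]}
{"k":17,"ang":[1.774,0.431,1.619,0.854],"qd":[2.295,0.073,3.478,0.138],"p_ee":[-0.26,0.166,0.461],"trq":[-14.257,-1.165,-13.207,-4.956]}
{"k":18,"ang":[1.817,0.431,1.687,0.855],"qd":[2.034,-0.026,3.303,0.01],"p_ee":[-0.258,0.171,0.423],"trq":[-13.822,-1.197,-13.71,-5.074]}
{"k":19,"ang":[1.855,0.43,1.751,0.854],"qd":[1.795,-0.094,3.115,-0.088],"p_ee":[-0.254,0.176,0.387],"trq":[-13.404,-1.236,-14.092,-5.156]}
{"k":20,"ang":[1.889,0.428,1.812,0.852],"qd":[1.571,-0.145,2.925,-0.164],"p_ee":[-0.25,0.181,0.354],"trq":[-13.009,-1.27,-14.372,-5.199]}
{"k":21,"ang":[1.918,0.425,1.868,0.848],"qd":[1.363,-0.178,2.735,-0.225],"p_ee":[-0.246,0.185,0.323],"trq":[-12.633,-1.304,-14.563,-5.209]}
{"k":22,"ang":[1.944,0.421,1.921,0.843],"qd":[1.172,-0.197,2.549,-0.274],"p_ee":[-0.242,0.188,0.294],"trq":[-12.275,-1.339,-14.676,-5.192]}
{"k":23,"ang":[1.965,0.417,1.97,0.837],"qd":[0.997,-0.204,2.367,-0.314],"p_ee":[-0.238,0.191,0.268],"trq":[-11.934,-1.377,-14.723,-5.154]}
{"k":24,"ang":[1.984,0.413,2.016,0.83],"qd":[0.837,-0.203,2.192,-0.344],"p_ee":[-0.233,0.194,0.244],"trq":[-11.61,-1.418,-14.715,-5.101]}
{"k":25,"ang":[1.999,0.409,2.058,0.823],"qd":[0.691,-0.195,2.025,-0.367],"p_ee":[-0.228,0.196,0.221],"trq":[-11.303,-1.462,-14.661,-5.037]}
{"k":26,"ang":[2.012,0.405,2.097,0.816],"qd":[0.559,-0.183,1.865,-0.383],"p_ee":[-0.224,0.199,0.201],"trq":[-11.014,-1.509,-14.57,-4.967]}
{"k":27,"ang":[2.022,0.402,2.132,0.808],"qd":[0.439,-0.168,1.714,-0.393],"p_ee":[-0.22,0.201,0.182],"trq":[-10.741,-1.559,-14.449,-4.893]}
{"k":28,"ang":[2.029,0.398,2.165,0.8],"qd":[0.331,-0.152,1.571,-0.398],"p_ee":[-0.216,0.202,0.165],"trq":[-10.485,-1.61,-14.307,-4.819]}
{"k":29,"ang":[2.035,0.395,2.195,0.792],"qd":[0.234,-0.136,1.437,-0.399],"p_ee":[-0.212,0.204,0.15],"trq":[-10.244,-1.662,-14.148,-4.744]}
{"k":30,"ang":[2.039,0.393,2.223,0.784],"qd":[0.147,-0.12,1.312,-0.396],"p_ee":[-0.208,0.206,0.136],"trq":[-10.019,-1.715,-13.977,-4.672]}
{"k":31,"ang":[2.041,0.391,2.248,0.776],"qd":[0.069,-0.105,1.195,-0.39],"p_ee":[-0.204,0.207,0.124],"trq":[-9.809,-1.768,-13.8,-4.601]}
{"k":32,"ang":[2.042,0.389,2.271,0.769],"qd":[0.0,-0.091,1.087,-0.383],"p_ee":[-0.201,0.209,0.113],"trq":[-9.614,-1.821,-13.619,-4.534]}
{"k":33,"ang":[2.041,0.387,2.291,0.761],"qd":[-0.058,-0.076,0.987,-0.375],"p_ee":[-0.198,0.21,0.103],"trq":[-6.515,6.812,-12.463,4.775]}
{"k":34,"ang":[2.044,0.388,2.305,0.764],"qd":[0.323,0.172,0.404,0.642],"p_ee":[-0.193,0.209,0.095],"trq":[-6.882,5.014,-12.053,2.551]}
{"k":35,"ang":[2.053,0.394,2.309,0.783],"qd":[0.621,0.414,-0.012,1.316],"p_ee":[-0.184,0.205,0.09]}
{"summary": "any joint saturated: no"}


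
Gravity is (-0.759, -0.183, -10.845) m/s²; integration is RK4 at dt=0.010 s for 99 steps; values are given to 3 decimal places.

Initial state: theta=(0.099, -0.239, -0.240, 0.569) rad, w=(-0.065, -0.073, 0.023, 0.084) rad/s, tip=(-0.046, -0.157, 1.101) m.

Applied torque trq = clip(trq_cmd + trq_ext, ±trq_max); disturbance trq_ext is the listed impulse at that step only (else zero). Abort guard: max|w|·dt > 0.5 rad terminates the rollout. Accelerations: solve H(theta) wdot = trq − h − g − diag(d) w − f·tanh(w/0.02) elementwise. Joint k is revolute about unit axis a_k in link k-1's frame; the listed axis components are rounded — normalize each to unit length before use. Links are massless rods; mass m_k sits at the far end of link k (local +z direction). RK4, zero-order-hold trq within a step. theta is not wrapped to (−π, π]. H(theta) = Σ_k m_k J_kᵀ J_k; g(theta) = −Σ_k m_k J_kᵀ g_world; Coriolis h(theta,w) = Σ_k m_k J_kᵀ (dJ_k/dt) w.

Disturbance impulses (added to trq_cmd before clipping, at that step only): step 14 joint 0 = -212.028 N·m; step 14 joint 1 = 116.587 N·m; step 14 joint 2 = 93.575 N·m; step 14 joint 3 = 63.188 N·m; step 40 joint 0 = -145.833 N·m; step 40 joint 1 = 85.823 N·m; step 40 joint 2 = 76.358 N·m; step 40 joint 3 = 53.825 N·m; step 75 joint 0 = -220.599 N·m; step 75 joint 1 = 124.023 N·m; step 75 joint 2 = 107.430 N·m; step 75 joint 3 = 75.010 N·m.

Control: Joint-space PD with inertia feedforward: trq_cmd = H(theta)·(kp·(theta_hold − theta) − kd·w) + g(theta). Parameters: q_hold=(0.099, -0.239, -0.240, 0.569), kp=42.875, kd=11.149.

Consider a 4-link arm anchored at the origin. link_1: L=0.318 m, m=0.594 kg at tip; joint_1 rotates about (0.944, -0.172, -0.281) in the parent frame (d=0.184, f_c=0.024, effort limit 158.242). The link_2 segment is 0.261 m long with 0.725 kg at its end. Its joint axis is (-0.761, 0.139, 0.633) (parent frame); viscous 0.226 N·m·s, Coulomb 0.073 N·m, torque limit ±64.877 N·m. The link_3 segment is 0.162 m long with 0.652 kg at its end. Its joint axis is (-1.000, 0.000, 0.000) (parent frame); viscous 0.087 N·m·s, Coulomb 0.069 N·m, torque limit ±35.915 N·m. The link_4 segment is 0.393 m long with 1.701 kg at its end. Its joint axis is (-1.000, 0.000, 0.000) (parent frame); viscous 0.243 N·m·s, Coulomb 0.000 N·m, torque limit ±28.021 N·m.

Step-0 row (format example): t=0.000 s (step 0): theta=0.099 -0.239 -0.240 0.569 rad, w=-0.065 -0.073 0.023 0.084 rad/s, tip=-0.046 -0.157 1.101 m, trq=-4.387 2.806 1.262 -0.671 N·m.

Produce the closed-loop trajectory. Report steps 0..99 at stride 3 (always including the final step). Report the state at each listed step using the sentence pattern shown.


t=0.030 s (step 3): theta=0.098 -0.239 -0.240 0.571 rad, w=-0.028 -0.012 0.025 0.030 rad/s, tip=-0.045 -0.155 1.101 m, trq=-4.706 2.965 1.395 -0.576 N·m.
t=0.060 s (step 6): theta=0.097 -0.239 -0.240 0.572 rad, w=-0.017 -0.007 0.026 0.009 rad/s, tip=-0.045 -0.154 1.101 m, trq=-4.977 3.108 1.511 -0.496 N·m.
t=0.090 s (step 9): theta=0.097 -0.239 -0.240 0.573 rad, w=-0.010 -0.008 0.023 -0.001 rad/s, tip=-0.045 -0.153 1.101 m, trq=-5.205 3.229 1.610 -0.428 N·m.
t=0.120 s (step 12): theta=0.097 -0.239 -0.240 0.573 rad, w=-0.006 -0.011 0.021 -0.008 rad/s, tip=-0.045 -0.153 1.101 m, trq=-5.394 3.330 1.693 -0.371 N·m.
t=0.150 s (step 15): theta=0.081 -0.245 -0.284 0.607 rad, w=-3.034 -1.354 -8.404 6.298 rad/s, tip=-0.044 -0.151 1.099 m, trq=11.915 -3.532 -1.986 -3.447 N·m.
t=0.180 s (step 18): theta=0.012 -0.277 -0.444 0.707 rad, w=-1.749 -0.757 -3.308 1.467 rad/s, tip=-0.042 -0.142 1.092 m, trq=8.679 -1.800 -0.491 -2.352 N·m.
t=0.210 s (step 21): theta=-0.029 -0.293 -0.512 0.727 rad, w=-0.987 -0.341 -1.449 0.147 rad/s, tip=-0.040 -0.137 1.089 m, trq=5.877 -0.451 0.509 -1.607 N·m.
t=0.240 s (step 24): theta=-0.050 -0.299 -0.540 0.724 rad, w=-0.479 -0.097 -0.532 -0.252 rad/s, tip=-0.040 -0.134 1.089 m, trq=3.471 0.631 1.230 -1.068 N·m.
t=0.270 s (step 27): theta=-0.059 -0.300 -0.548 0.715 rad, w=-0.141 0.016 0.000 -0.348 rad/s, tip=-0.039 -0.132 1.089 m, trq=1.439 1.511 1.755 -0.674 N·m.
t=0.300 s (step 30): theta=-0.060 -0.298 -0.545 0.706 rad, w=0.068 0.073 0.209 -0.241 rad/s, tip=-0.039 -0.132 1.090 m, trq=-0.245 2.239 2.173 -0.387 N·m.
t=0.330 s (step 33): theta=-0.056 -0.296 -0.536 0.700 rad, w=0.203 0.094 0.356 -0.169 rad/s, tip=-0.039 -0.133 1.090 m, trq=-1.617 2.814 2.473 -0.179 N·m.
t=0.360 s (step 36): theta=-0.048 -0.293 -0.524 0.696 rad, w=0.289 0.102 0.454 -0.124 rad/s, tip=-0.039 -0.135 1.091 m, trq=-2.731 3.259 2.682 -0.034 N·m.
t=0.390 s (step 39): theta=-0.039 -0.290 -0.509 0.692 rad, w=0.338 0.102 0.511 -0.096 rad/s, tip=-0.040 -0.136 1.092 m, trq=-3.626 3.599 2.820 0.062 N·m.
t=0.420 s (step 42): theta=-0.058 -0.292 -0.568 0.731 rad, w=-1.445 -0.253 -3.580 1.955 rad/s, tip=-0.038 -0.133 1.088 m, trq=11.329 -2.577 -0.342 -2.655 N·m.
t=0.450 s (step 45): theta=-0.091 -0.298 -0.639 0.763 rad, w=-0.763 -0.129 -1.435 0.424 rad/s, tip=-0.036 -0.127 1.083 m, trq=7.927 -1.007 0.741 -1.786 N·m.
t=0.480 s (step 48): theta=-0.106 -0.300 -0.665 0.766 rad, w=-0.283 -0.005 -0.360 -0.112 rad/s, tip=-0.035 -0.124 1.081 m, trq=5.009 0.261 1.502 -1.155 N·m.
t=0.510 s (step 51): theta=-0.109 -0.299 -0.665 0.760 rad, w=0.035 0.048 0.211 -0.247 rad/s, tip=-0.034 -0.123 1.082 m, trq=2.554 1.311 2.062 -0.696 N·m.
t=0.540 s (step 54): theta=-0.105 -0.297 -0.655 0.753 rad, w=0.245 0.086 0.500 -0.236 rad/s, tip=-0.035 -0.123 1.083 m, trq=0.538 2.151 2.481 -0.365 N·m.
t=0.570 s (step 57): theta=-0.096 -0.294 -0.637 0.746 rad, w=0.381 0.109 0.679 -0.216 rad/s, tip=-0.035 -0.125 1.084 m, trq=-1.107 2.807 2.772 -0.131 N·m.
t=0.600 s (step 60): theta=-0.083 -0.291 -0.615 0.740 rad, w=0.461 0.120 0.780 -0.197 rad/s, tip=-0.036 -0.127 1.086 m, trq=-2.434 3.311 2.968 0.028 N·m.
t=0.630 s (step 63): theta=-0.068 -0.287 -0.590 0.734 rad, w=0.500 0.123 0.824 -0.180 rad/s, tip=-0.036 -0.130 1.087 m, trq=-3.491 3.691 3.090 0.130 N·m.
t=0.660 s (step 66): theta=-0.053 -0.284 -0.566 0.729 rad, w=0.509 0.119 0.826 -0.164 rad/s, tip=-0.037 -0.133 1.088 m, trq=-4.320 3.971 3.157 0.188 N·m.
t=0.690 s (step 69): theta=-0.038 -0.280 -0.541 0.724 rad, w=0.495 0.110 0.797 -0.149 rad/s, tip=-0.038 -0.136 1.089 m, trq=-4.960 4.170 3.182 0.214 N·m.
t=0.720 s (step 72): theta=-0.024 -0.277 -0.518 0.720 rad, w=0.467 0.099 0.749 -0.133 rad/s, tip=-0.039 -0.139 1.090 m, trq=-5.445 4.306 3.176 0.217 N·m.
t=0.750 s (step 75): theta=-0.010 -0.274 -0.497 0.716 rad, w=0.430 0.086 0.689 -0.119 rad/s, tip=-0.040 -0.141 1.091 m, trq=-158.242 64.877 35.915 28.021 N·m.
t=0.780 s (step 78): theta=-0.056 -0.301 -0.589 0.772 rad, w=-1.503 -0.790 -2.685 1.252 rad/s, tip=-0.040 -0.135 1.084 m, trq=9.297 -1.334 0.341 -2.231 N·m.
t=0.810 s (step 81): theta=-0.089 -0.317 -0.643 0.790 rad, w=-0.777 -0.356 -1.069 0.152 rad/s, tip=-0.039 -0.130 1.080 m, trq=6.279 0.024 1.259 -1.471 N·m.
t=0.840 s (step 84): theta=-0.105 -0.324 -0.661 0.788 rad, w=-0.282 -0.095 -0.197 -0.240 rad/s, tip=-0.039 -0.127 1.079 m, trq=3.694 1.091 1.897 -0.923 N·m.
t=0.870 s (step 87): theta=-0.108 -0.324 -0.659 0.779 rad, w=0.045 0.059 0.243 -0.301 rad/s, tip=-0.039 -0.127 1.080 m, trq=1.529 1.951 2.367 -0.531 N·m.
t=0.900 s (step 90): theta=-0.103 -0.321 -0.648 0.771 rad, w=0.250 0.124 0.504 -0.283 rad/s, tip=-0.039 -0.128 1.081 m, trq=-0.244 2.642 2.705 -0.253 N·m.
t=0.930 s (step 93): theta=-0.094 -0.317 -0.630 0.762 rad, w=0.382 0.162 0.666 -0.260 rad/s, tip=-0.039 -0.129 1.082 m, trq=-1.690 3.176 2.931 -0.061 N·m.
t=0.960 s (step 96): theta=-0.081 -0.311 -0.608 0.755 rad, w=0.460 0.181 0.757 -0.238 rad/s, tip=-0.039 -0.132 1.084 m, trq=-2.855 3.582 3.075 0.065 N·m.
t=0.990 s (step 99): theta=-0.067 -0.306 -0.585 0.748 rad, w=0.496 0.186 0.795 -0.218 rad/s, tip=-0.040 -0.134 1.085 m.
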